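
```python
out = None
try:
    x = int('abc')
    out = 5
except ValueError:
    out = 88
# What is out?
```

Step-by-step execution trace:
1. `x = int('abc')` raises ValueError.
2. `out = 5` is not reached.
3. `except ValueError` matches → out = 88.
Result: 88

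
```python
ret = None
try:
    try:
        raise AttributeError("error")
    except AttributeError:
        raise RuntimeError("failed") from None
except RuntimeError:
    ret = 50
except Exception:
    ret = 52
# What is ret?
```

Step-by-step execution trace:
1. Inner try raises AttributeError; inner `except AttributeError` catches it.
2. `raise RuntimeError(...) from None` raises RuntimeError (from None suppresses __context__, but the active exception is still RuntimeError).
3. Outer `except RuntimeError` matches → ret = 50.
4. `except Exception` is not reached.
Result: 50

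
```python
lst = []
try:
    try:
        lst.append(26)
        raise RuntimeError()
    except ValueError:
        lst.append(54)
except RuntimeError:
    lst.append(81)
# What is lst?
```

Step-by-step execution trace:
1. Inner try: `lst.append(26)` → lst = [26].
2. `raise RuntimeError()` raises RuntimeError.
3. Inner `except ValueError` does not match RuntimeError; exception propagates to outer try.
4. Outer `except RuntimeError` matches → `lst.append(81)` → lst = [26, 81].
Result: [26, 81]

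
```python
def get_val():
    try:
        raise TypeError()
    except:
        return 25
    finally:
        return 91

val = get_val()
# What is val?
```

Step-by-step execution trace:
1. `get_val()` enters try: `raise TypeError()` raises TypeError.
2. bare `except` matches → `return 25` sets pending return value 25.
3. Before returning, `finally: return 91` runs and overrides the pending return.
4. get_val() returns 91 → val = 91.
Result: 91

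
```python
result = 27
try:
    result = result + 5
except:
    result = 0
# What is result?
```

Step-by-step execution trace:
1. result starts at 27.
2. try: `result = result + 5` → result = 32. No exception raised.
3. `except` is skipped.
Result: 32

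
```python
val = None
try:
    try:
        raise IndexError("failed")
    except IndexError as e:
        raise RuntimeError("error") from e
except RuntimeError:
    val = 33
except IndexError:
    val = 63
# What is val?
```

Step-by-step execution trace:
1. Inner try raises IndexError; inner `except IndexError as e` catches it.
2. `raise RuntimeError(...) from e` raises RuntimeError (IndexError is attached as __cause__, but only RuntimeError is active).
3. Outer `except RuntimeError` matches → val = 33.
4. `except IndexError` is not reached.
Result: 33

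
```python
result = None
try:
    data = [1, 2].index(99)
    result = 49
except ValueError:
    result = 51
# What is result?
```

Step-by-step execution trace:
1. `data = [1, 2].index(99)` raises ValueError.
2. `result = 49` is not reached.
3. `except ValueError` matches → result = 51.
Result: 51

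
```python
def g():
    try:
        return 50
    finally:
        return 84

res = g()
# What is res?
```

Step-by-step execution trace:
1. `g()` enters try: `return 50` sets pending return value 50.
2. Before returning, `finally: return 84` runs and overrides the pending return.
3. g() returns 84 → res = 84.
Result: 84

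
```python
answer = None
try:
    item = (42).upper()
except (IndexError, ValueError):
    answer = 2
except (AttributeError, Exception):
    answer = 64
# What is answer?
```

Step-by-step execution trace:
1. `item = (42).upper()` raises AttributeError.
2. `except (IndexError, ValueError)` does not match AttributeError; skipped.
3. `except (AttributeError, Exception)` matches (AttributeError is in the tuple) → answer = 64.
Result: 64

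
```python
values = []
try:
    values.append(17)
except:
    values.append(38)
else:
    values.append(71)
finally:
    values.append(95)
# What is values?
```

Step-by-step execution trace:
1. try: `values.append(17)` → values = [17]. No exception raised.
2. `except` is skipped.
3. `else` runs: `values.append(71)` → values = [17, 71].
4. `finally` always runs: `values.append(95)` → values = [17, 71, 95].
Result: [17, 71, 95]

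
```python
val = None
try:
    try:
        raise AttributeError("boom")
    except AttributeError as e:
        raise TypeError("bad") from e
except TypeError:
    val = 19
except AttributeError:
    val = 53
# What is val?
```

Step-by-step execution trace:
1. Inner try raises AttributeError; inner `except AttributeError as e` catches it.
2. `raise TypeError(...) from e` raises TypeError (AttributeError is attached as __cause__, but only TypeError is active).
3. Outer `except TypeError` matches → val = 19.
4. `except AttributeError` is not reached.
Result: 19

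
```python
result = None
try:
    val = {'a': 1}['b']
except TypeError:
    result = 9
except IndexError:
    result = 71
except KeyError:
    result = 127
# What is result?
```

Step-by-step execution trace:
1. `val = {'a': 1}['b']` raises KeyError.
2. `except TypeError` does not match KeyError; skipped.
3. `except IndexError` does not match KeyError; skipped.
4. `except KeyError` matches → result = 127.
Result: 127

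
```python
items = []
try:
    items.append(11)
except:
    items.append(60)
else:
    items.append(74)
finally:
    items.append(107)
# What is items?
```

Step-by-step execution trace:
1. try: `items.append(11)` → items = [11]. No exception raised.
2. `except` is skipped.
3. `else` runs: `items.append(74)` → items = [11, 74].
4. `finally` always runs: `items.append(107)` → items = [11, 74, 107].
Result: [11, 74, 107]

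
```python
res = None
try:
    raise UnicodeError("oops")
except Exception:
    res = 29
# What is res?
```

Step-by-step execution trace:
1. `raise UnicodeError(...)` raises UnicodeError.
2. `except Exception` matches (UnicodeError is a subclass of Exception) → res = 29.
Result: 29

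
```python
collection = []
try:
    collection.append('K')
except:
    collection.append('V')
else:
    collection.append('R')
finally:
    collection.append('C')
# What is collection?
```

Step-by-step execution trace:
1. try: `collection.append('K')` → collection = ['K']. No exception raised.
2. `except` is skipped.
3. `else` runs: `collection.append('R')` → collection = ['K', 'R'].
4. `finally` always runs: `collection.append('C')` → collection = ['K', 'R', 'C'].
Result: ['K', 'R', 'C']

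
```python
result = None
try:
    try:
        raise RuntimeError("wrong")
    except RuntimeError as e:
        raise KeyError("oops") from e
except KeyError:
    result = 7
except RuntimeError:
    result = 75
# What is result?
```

Step-by-step execution trace:
1. Inner try raises RuntimeError; inner `except RuntimeError as e` catches it.
2. `raise KeyError(...) from e` raises KeyError (RuntimeError is attached as __cause__, but only KeyError is active).
3. Outer `except KeyError` matches → result = 7.
4. `except RuntimeError` is not reached.
Result: 7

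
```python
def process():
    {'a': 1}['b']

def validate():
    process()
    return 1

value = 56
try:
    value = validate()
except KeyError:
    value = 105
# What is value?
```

Step-by-step execution trace:
1. value starts at 56.
2. try: `validate()` calls `process()`.
3. `process()` evaluates `{'a': 1}['b']`, which raises KeyError; it propagates through validate (uncaught).
4. `return 1` in validate is not reached; the assignment to value does not complete.
5. `except KeyError` matches → value = 105.
Result: 105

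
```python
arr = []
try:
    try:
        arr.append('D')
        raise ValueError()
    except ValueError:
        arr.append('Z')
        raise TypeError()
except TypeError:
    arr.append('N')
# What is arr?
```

Step-by-step execution trace:
1. Inner try: `arr.append('D')` → arr = ['D'].
2. `raise ValueError()` raises ValueError.
3. Inner `except ValueError` matches → `arr.append('Z')` → arr = ['D', 'Z'].
4. `raise TypeError()` raises TypeError; propagates to outer try.
5. Outer `except TypeError` matches → `arr.append('N')` → arr = ['D', 'Z', 'N'].
Result: ['D', 'Z', 'N']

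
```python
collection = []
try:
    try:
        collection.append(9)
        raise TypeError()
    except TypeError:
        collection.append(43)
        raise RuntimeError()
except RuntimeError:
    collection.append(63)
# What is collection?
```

Step-by-step execution trace:
1. Inner try: `collection.append(9)` → collection = [9].
2. `raise TypeError()` raises TypeError.
3. Inner `except TypeError` matches → `collection.append(43)` → collection = [9, 43].
4. `raise RuntimeError()` raises RuntimeError; propagates to outer try.
5. Outer `except RuntimeError` matches → `collection.append(63)` → collection = [9, 43, 63].
Result: [9, 43, 63]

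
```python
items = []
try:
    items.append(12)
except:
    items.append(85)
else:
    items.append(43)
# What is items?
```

Step-by-step execution trace:
1. try: `items.append(12)` → items = [12]. No exception raised.
2. `except` is skipped.
3. `else` runs (try completed without exception): `items.append(43)` → items = [12, 43].
Result: [12, 43]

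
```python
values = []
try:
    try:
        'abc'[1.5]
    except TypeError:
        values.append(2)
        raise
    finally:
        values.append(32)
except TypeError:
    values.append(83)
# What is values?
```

Step-by-step execution trace:
1. Inner try: `'abc'[1.5]` raises TypeError.
2. Inner `except TypeError` matches → `values.append(2)` → values = [2].
3. bare `raise` re-raises TypeError.
4. Inner `finally` runs during unwinding: `values.append(32)` → values = [2, 32].
5. Outer `except TypeError` matches → `values.append(83)` → values = [2, 32, 83].
Result: [2, 32, 83]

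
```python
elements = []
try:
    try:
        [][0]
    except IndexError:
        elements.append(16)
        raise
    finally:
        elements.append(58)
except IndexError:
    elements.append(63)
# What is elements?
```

Step-by-step execution trace:
1. Inner try: `[][0]` raises IndexError.
2. Inner `except IndexError` matches → `elements.append(16)` → elements = [16].
3. bare `raise` re-raises IndexError.
4. Inner `finally` runs during unwinding: `elements.append(58)` → elements = [16, 58].
5. Outer `except IndexError` matches → `elements.append(63)` → elements = [16, 58, 63].
Result: [16, 58, 63]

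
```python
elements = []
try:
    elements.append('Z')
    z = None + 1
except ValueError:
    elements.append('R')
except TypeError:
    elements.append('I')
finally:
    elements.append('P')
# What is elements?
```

Step-by-step execution trace:
1. try: `elements.append('Z')` → elements = ['Z'].
2. `z = None + 1` raises TypeError.
3. `except ValueError` does not match TypeError; skipped.
4. `except TypeError` matches → `elements.append('I')` → elements = ['Z', 'I'].
5. finally always runs: `elements.append('P')` → elements = ['Z', 'I', 'P'].
Result: ['Z', 'I', 'P']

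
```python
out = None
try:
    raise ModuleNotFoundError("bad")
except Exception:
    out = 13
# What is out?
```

Step-by-step execution trace:
1. `raise ModuleNotFoundError(...)` raises ModuleNotFoundError.
2. `except Exception` matches (ModuleNotFoundError is a subclass of Exception) → out = 13.
Result: 13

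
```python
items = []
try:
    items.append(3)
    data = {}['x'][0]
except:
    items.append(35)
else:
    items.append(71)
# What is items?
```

Step-by-step execution trace:
1. try: `items.append(3)` → items = [3].
2. `data = {}['x'][0]` raises KeyError.
3. bare `except` matches → `items.append(35)` → items = [3, 35].
4. `else` is skipped (an exception was raised).
Result: [3, 35]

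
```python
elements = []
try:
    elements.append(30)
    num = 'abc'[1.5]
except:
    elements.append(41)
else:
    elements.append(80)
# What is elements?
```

Step-by-step execution trace:
1. try: `elements.append(30)` → elements = [30].
2. `num = 'abc'[1.5]` raises TypeError.
3. bare `except` matches → `elements.append(41)` → elements = [30, 41].
4. `else` is skipped (an exception was raised).
Result: [30, 41]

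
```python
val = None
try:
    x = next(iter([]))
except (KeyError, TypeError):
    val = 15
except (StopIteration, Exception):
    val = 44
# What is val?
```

Step-by-step execution trace:
1. `x = next(iter([]))` raises StopIteration.
2. `except (KeyError, TypeError)` does not match StopIteration; skipped.
3. `except (StopIteration, Exception)` matches (StopIteration is in the tuple) → val = 44.
Result: 44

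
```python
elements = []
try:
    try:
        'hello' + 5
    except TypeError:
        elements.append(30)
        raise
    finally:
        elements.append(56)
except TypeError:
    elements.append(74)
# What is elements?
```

Step-by-step execution trace:
1. Inner try: `'hello' + 5` raises TypeError.
2. Inner `except TypeError` matches → `elements.append(30)` → elements = [30].
3. bare `raise` re-raises TypeError.
4. Inner `finally` runs during unwinding: `elements.append(56)` → elements = [30, 56].
5. Outer `except TypeError` matches → `elements.append(74)` → elements = [30, 56, 74].
Result: [30, 56, 74]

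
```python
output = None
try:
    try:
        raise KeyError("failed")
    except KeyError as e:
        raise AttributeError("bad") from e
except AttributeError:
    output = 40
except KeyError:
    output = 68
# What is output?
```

Step-by-step execution trace:
1. Inner try raises KeyError; inner `except KeyError as e` catches it.
2. `raise AttributeError(...) from e` raises AttributeError (KeyError is attached as __cause__, but only AttributeError is active).
3. Outer `except AttributeError` matches → output = 40.
4. `except KeyError` is not reached.
Result: 40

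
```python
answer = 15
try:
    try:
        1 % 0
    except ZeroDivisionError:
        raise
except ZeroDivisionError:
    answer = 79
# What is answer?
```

Step-by-step execution trace:
1. Inner try: `1 % 0` raises ZeroDivisionError.
2. Inner `except ZeroDivisionError` matches; bare `raise` re-raises the same ZeroDivisionError.
3. Outer `except ZeroDivisionError` matches → answer = 79.
Result: 79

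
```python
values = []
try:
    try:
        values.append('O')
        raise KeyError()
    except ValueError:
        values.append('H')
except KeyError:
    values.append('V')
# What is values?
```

Step-by-step execution trace:
1. Inner try: `values.append('O')` → values = ['O'].
2. `raise KeyError()` raises KeyError.
3. Inner `except ValueError` does not match KeyError; exception propagates to outer try.
4. Outer `except KeyError` matches → `values.append('V')` → values = ['O', 'V'].
Result: ['O', 'V']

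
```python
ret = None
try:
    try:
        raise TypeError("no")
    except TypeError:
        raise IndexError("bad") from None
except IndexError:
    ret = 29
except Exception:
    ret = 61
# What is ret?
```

Step-by-step execution trace:
1. Inner try raises TypeError; inner `except TypeError` catches it.
2. `raise IndexError(...) from None` raises IndexError (from None suppresses __context__, but the active exception is still IndexError).
3. Outer `except IndexError` matches → ret = 29.
4. `except Exception` is not reached.
Result: 29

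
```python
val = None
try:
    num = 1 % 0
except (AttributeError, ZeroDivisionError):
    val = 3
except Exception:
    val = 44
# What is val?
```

Step-by-step execution trace:
1. `num = 1 % 0` raises ZeroDivisionError.
2. `except (AttributeError, ZeroDivisionError)` matches (ZeroDivisionError is in the tuple) → val = 3.
3. `except Exception` is not reached.
Result: 3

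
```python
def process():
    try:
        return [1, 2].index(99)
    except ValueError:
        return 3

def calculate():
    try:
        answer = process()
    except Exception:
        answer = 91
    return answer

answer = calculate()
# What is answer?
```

Step-by-step execution trace:
1. `calculate()` calls `process()`.
2. In process: `[1, 2].index(99)` raises ValueError; `except ValueError` catches it → returns 3.
3. In calculate: `answer = process()` → answer = 3. No exception reaches calculate.
4. `except Exception` is skipped; calculate returns 3.
5. answer = 3.
Result: 3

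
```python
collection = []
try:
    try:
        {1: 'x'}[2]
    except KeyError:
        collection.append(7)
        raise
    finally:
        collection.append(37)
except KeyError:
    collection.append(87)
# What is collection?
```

Step-by-step execution trace:
1. Inner try: `{1: 'x'}[2]` raises KeyError.
2. Inner `except KeyError` matches → `collection.append(7)` → collection = [7].
3. bare `raise` re-raises KeyError.
4. Inner `finally` runs during unwinding: `collection.append(37)` → collection = [7, 37].
5. Outer `except KeyError` matches → `collection.append(87)` → collection = [7, 37, 87].
Result: [7, 37, 87]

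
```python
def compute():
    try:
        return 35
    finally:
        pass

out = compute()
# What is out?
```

Step-by-step execution trace:
1. `compute()` enters try: `return 35` sets pending return value 35.
2. Before returning, `finally: pass` runs (no effect).
3. compute() returns 35 → out = 35.
Result: 35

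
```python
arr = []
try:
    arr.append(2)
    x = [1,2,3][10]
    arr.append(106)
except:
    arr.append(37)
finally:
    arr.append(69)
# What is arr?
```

Step-by-step execution trace:
1. try: `arr.append(2)` → arr = [2].
2. `x = [1,2,3][10]` raises IndexError; `arr.append(106)` is not reached.
3. bare `except` matches → `arr.append(37)` → arr = [2, 37].
4. finally always runs: `arr.append(69)` → arr = [2, 37, 69].
Result: [2, 37, 69]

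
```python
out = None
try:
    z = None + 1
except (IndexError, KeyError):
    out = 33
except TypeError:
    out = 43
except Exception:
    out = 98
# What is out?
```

Step-by-step execution trace:
1. `z = None + 1` raises TypeError.
2. `except (IndexError, KeyError)` does not match TypeError; skipped.
3. `except TypeError` matches (exact type match) → out = 43.
4. `except Exception` is not reached.
Result: 43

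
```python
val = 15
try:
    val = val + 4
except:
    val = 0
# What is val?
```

Step-by-step execution trace:
1. val starts at 15.
2. try: `val = val + 4` → val = 19. No exception raised.
3. `except` is skipped.
Result: 19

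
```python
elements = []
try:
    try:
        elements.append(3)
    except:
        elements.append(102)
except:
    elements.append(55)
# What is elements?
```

Step-by-step execution trace:
1. Inner try: `elements.append(3)` → elements = [3]. No exception raised.
2. Inner `except` is skipped.
3. Inner try completes normally; outer `except` is skipped.
Result: [3]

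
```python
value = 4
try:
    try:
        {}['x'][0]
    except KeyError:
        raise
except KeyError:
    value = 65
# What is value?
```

Step-by-step execution trace:
1. Inner try: `{}['x'][0]` raises KeyError.
2. Inner `except KeyError` matches; bare `raise` re-raises the same KeyError.
3. Outer `except KeyError` matches → value = 65.
Result: 65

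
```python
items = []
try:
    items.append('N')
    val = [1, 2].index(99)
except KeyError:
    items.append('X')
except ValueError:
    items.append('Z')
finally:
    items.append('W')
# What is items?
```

Step-by-step execution trace:
1. try: `items.append('N')` → items = ['N'].
2. `val = [1, 2].index(99)` raises ValueError.
3. `except KeyError` does not match ValueError; skipped.
4. `except ValueError` matches → `items.append('Z')` → items = ['N', 'Z'].
5. finally always runs: `items.append('W')` → items = ['N', 'Z', 'W'].
Result: ['N', 'Z', 'W']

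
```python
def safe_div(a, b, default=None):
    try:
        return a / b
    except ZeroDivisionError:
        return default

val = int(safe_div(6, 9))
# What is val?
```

Step-by-step execution trace:
1. `safe_div(6, 9)` enters try: `return 6 / 9` → returns 0.6666666666666666. No exception raised.
2. `except ZeroDivisionError` is skipped.
3. `int(0.6666666666666666)` → 0 → val = 0.
Result: 0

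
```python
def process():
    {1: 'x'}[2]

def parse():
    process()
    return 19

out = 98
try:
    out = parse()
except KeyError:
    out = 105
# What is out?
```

Step-by-step execution trace:
1. out starts at 98.
2. try: `parse()` calls `process()`.
3. `process()` evaluates `{1: 'x'}[2]`, which raises KeyError; it propagates through parse (uncaught).
4. `return 19` in parse is not reached; the assignment to out does not complete.
5. `except KeyError` matches → out = 105.
Result: 105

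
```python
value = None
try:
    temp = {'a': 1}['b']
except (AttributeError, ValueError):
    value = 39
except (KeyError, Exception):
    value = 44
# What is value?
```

Step-by-step execution trace:
1. `temp = {'a': 1}['b']` raises KeyError.
2. `except (AttributeError, ValueError)` does not match KeyError; skipped.
3. `except (KeyError, Exception)` matches (KeyError is in the tuple) → value = 44.
Result: 44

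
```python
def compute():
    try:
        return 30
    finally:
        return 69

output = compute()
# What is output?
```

Step-by-step execution trace:
1. `compute()` enters try: `return 30` sets pending return value 30.
2. Before returning, `finally: return 69` runs and overrides the pending return.
3. compute() returns 69 → output = 69.
Result: 69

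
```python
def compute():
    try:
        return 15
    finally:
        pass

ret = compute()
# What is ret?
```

Step-by-step execution trace:
1. `compute()` enters try: `return 15` sets pending return value 15.
2. Before returning, `finally: pass` runs (no effect).
3. compute() returns 15 → ret = 15.
Result: 15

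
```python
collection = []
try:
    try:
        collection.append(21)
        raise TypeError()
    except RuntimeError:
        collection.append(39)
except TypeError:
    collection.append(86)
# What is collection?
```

Step-by-step execution trace:
1. Inner try: `collection.append(21)` → collection = [21].
2. `raise TypeError()` raises TypeError.
3. Inner `except RuntimeError` does not match TypeError; exception propagates to outer try.
4. Outer `except TypeError` matches → `collection.append(86)` → collection = [21, 86].
Result: [21, 86]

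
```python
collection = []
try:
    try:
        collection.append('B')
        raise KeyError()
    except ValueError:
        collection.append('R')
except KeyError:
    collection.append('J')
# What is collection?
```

Step-by-step execution trace:
1. Inner try: `collection.append('B')` → collection = ['B'].
2. `raise KeyError()` raises KeyError.
3. Inner `except ValueError` does not match KeyError; exception propagates to outer try.
4. Outer `except KeyError` matches → `collection.append('J')` → collection = ['B', 'J'].
Result: ['B', 'J']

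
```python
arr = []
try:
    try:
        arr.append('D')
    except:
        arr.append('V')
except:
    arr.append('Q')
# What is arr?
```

Step-by-step execution trace:
1. Inner try: `arr.append('D')` → arr = ['D']. No exception raised.
2. Inner `except` is skipped.
3. Inner try completes normally; outer `except` is skipped.
Result: ['D']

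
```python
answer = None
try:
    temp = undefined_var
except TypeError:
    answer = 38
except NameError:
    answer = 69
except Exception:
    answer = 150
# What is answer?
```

Step-by-step execution trace:
1. `temp = undefined_var` raises NameError.
2. `except TypeError` does not match NameError; skipped.
3. `except NameError` matches → answer = 69.
4. Remaining except clauses are skipped.
Result: 69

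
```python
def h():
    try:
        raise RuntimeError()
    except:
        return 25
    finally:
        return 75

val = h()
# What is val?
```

Step-by-step execution trace:
1. `h()` enters try: `raise RuntimeError()` raises RuntimeError.
2. bare `except` matches → `return 25` sets pending return value 25.
3. Before returning, `finally: return 75` runs and overrides the pending return.
4. h() returns 75 → val = 75.
Result: 75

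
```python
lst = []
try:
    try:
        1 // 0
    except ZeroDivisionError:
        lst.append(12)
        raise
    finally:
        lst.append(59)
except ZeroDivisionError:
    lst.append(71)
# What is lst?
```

Step-by-step execution trace:
1. Inner try: `1 // 0` raises ZeroDivisionError.
2. Inner `except ZeroDivisionError` matches → `lst.append(12)` → lst = [12].
3. bare `raise` re-raises ZeroDivisionError.
4. Inner `finally` runs during unwinding: `lst.append(59)` → lst = [12, 59].
5. Outer `except ZeroDivisionError` matches → `lst.append(71)` → lst = [12, 59, 71].
Result: [12, 59, 71]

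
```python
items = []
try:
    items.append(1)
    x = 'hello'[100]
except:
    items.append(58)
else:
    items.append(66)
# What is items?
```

Step-by-step execution trace:
1. try: `items.append(1)` → items = [1].
2. `x = 'hello'[100]` raises IndexError.
3. bare `except` matches → `items.append(58)` → items = [1, 58].
4. `else` is skipped (an exception was raised).
Result: [1, 58]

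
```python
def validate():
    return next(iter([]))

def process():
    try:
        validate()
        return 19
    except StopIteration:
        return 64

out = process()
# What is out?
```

Step-by-step execution trace:
1. `process()` calls `validate()`.
2. `validate()` evaluates `next(iter([]))`, which raises StopIteration; it propagates to the caller.
3. `return 19` is not reached.
4. `except StopIteration` in process matches → returns 64.
5. out = 64.
Result: 64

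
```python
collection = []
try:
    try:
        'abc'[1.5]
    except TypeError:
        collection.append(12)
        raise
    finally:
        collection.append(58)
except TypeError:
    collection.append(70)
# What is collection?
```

Step-by-step execution trace:
1. Inner try: `'abc'[1.5]` raises TypeError.
2. Inner `except TypeError` matches → `collection.append(12)` → collection = [12].
3. bare `raise` re-raises TypeError.
4. Inner `finally` runs during unwinding: `collection.append(58)` → collection = [12, 58].
5. Outer `except TypeError` matches → `collection.append(70)` → collection = [12, 58, 70].
Result: [12, 58, 70]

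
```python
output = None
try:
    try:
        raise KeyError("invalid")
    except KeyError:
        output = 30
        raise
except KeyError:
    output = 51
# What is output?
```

Step-by-step execution trace:
1. Inner try: `raise KeyError("invalid")` raises KeyError.
2. Inner `except KeyError` matches → output = 30.
3. bare `raise` re-raises the same KeyError.
4. Outer `except KeyError` matches → output = 51.
Result: 51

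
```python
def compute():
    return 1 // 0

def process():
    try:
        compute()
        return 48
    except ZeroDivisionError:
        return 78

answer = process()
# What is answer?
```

Step-by-step execution trace:
1. `process()` calls `compute()`.
2. `compute()` evaluates `1 // 0`, which raises ZeroDivisionError; it propagates to the caller.
3. `return 48` is not reached.
4. `except ZeroDivisionError` in process matches → returns 78.
5. answer = 78.
Result: 78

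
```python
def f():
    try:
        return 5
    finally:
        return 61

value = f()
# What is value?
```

Step-by-step execution trace:
1. `f()` enters try: `return 5` sets pending return value 5.
2. Before returning, `finally: return 61` runs and overrides the pending return.
3. f() returns 61 → value = 61.
Result: 61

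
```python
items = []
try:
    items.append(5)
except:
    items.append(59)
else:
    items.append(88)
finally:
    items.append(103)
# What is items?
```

Step-by-step execution trace:
1. try: `items.append(5)` → items = [5]. No exception raised.
2. `except` is skipped.
3. `else` runs: `items.append(88)` → items = [5, 88].
4. `finally` always runs: `items.append(103)` → items = [5, 88, 103].
Result: [5, 88, 103]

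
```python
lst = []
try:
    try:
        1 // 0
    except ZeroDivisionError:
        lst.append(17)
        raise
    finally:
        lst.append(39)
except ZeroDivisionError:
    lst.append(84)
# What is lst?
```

Step-by-step execution trace:
1. Inner try: `1 // 0` raises ZeroDivisionError.
2. Inner `except ZeroDivisionError` matches → `lst.append(17)` → lst = [17].
3. bare `raise` re-raises ZeroDivisionError.
4. Inner `finally` runs during unwinding: `lst.append(39)` → lst = [17, 39].
5. Outer `except ZeroDivisionError` matches → `lst.append(84)` → lst = [17, 39, 84].
Result: [17, 39, 84]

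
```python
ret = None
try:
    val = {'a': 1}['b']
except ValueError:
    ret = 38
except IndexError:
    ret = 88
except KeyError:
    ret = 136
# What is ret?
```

Step-by-step execution trace:
1. `val = {'a': 1}['b']` raises KeyError.
2. `except ValueError` does not match KeyError; skipped.
3. `except IndexError` does not match KeyError; skipped.
4. `except KeyError` matches → ret = 136.
Result: 136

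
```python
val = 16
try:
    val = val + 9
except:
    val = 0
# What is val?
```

Step-by-step execution trace:
1. val starts at 16.
2. try: `val = val + 9` → val = 25. No exception raised.
3. `except` is skipped.
Result: 25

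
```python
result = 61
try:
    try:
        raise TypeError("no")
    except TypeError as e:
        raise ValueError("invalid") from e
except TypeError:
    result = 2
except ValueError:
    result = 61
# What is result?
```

Step-by-step execution trace:
1. Inner try raises TypeError; inner `except TypeError as e` catches it.
2. `raise ValueError(...) from e` raises ValueError (TypeError is attached as __cause__, but only ValueError is active).
3. Outer `except TypeError` does not match ValueError; skipped.
4. Outer `except ValueError` matches → result = 61.
Result: 61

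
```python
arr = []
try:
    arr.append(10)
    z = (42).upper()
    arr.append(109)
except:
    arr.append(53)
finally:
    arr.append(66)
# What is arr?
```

Step-by-step execution trace:
1. try: `arr.append(10)` → arr = [10].
2. `z = (42).upper()` raises AttributeError; `arr.append(109)` is not reached.
3. bare `except` matches → `arr.append(53)` → arr = [10, 53].
4. finally always runs: `arr.append(66)` → arr = [10, 53, 66].
Result: [10, 53, 66]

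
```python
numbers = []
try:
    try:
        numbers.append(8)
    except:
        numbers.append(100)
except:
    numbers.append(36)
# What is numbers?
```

Step-by-step execution trace:
1. Inner try: `numbers.append(8)` → numbers = [8]. No exception raised.
2. Inner `except` is skipped.
3. Inner try completes normally; outer `except` is skipped.
Result: [8]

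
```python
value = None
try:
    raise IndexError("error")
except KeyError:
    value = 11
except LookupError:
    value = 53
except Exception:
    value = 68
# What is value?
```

Step-by-step execution trace:
1. `raise IndexError(...)` raises IndexError.
2. `except KeyError` does not match (IndexError is not a subclass of KeyError); skipped.
3. `except LookupError` matches (IndexError is a subclass of LookupError) → value = 53.
4. `except Exception` is not reached.
Result: 53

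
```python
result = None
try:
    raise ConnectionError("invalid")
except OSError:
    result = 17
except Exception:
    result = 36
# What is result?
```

Step-by-step execution trace:
1. `raise ConnectionError(...)` raises ConnectionError.
2. `except OSError` matches (ConnectionError is a subclass of OSError) → result = 17.
3. `except Exception` is not reached.
Result: 17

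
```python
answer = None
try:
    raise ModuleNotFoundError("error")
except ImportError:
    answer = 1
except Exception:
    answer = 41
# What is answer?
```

Step-by-step execution trace:
1. `raise ModuleNotFoundError(...)` raises ModuleNotFoundError.
2. `except ImportError` matches (ModuleNotFoundError is a subclass of ImportError) → answer = 1.
3. `except Exception` is not reached.
Result: 1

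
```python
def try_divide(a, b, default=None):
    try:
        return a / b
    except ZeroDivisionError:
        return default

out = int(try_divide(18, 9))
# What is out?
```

Step-by-step execution trace:
1. `try_divide(18, 9)` enters try: `return 18 / 9` → returns 2.0. No exception raised.
2. `except ZeroDivisionError` is skipped.
3. `int(2.0)` → 2 → out = 2.
Result: 2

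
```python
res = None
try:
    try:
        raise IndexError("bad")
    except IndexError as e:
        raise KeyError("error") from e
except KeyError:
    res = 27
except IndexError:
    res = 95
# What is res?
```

Step-by-step execution trace:
1. Inner try raises IndexError; inner `except IndexError as e` catches it.
2. `raise KeyError(...) from e` raises KeyError (IndexError is attached as __cause__, but only KeyError is active).
3. Outer `except KeyError` matches → res = 27.
4. `except IndexError` is not reached.
Result: 27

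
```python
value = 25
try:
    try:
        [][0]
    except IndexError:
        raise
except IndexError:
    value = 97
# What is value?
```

Step-by-step execution trace:
1. Inner try: `[][0]` raises IndexError.
2. Inner `except IndexError` matches; bare `raise` re-raises the same IndexError.
3. Outer `except IndexError` matches → value = 97.
Result: 97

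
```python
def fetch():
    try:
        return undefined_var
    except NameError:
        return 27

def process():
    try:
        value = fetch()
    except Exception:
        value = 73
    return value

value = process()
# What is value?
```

Step-by-step execution trace:
1. `process()` calls `fetch()`.
2. In fetch: `undefined_var` raises NameError; `except NameError` catches it → returns 27.
3. In process: `value = fetch()` → value = 27. No exception reaches process.
4. `except Exception` is skipped; process returns 27.
5. value = 27.
Result: 27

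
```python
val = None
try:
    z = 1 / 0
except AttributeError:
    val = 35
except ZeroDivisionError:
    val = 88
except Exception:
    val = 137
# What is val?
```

Step-by-step execution trace:
1. `z = 1 / 0` raises ZeroDivisionError.
2. `except AttributeError` does not match ZeroDivisionError; skipped.
3. `except ZeroDivisionError` matches → val = 88.
4. Remaining except clauses are skipped.
Result: 88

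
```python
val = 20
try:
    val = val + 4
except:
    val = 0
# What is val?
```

Step-by-step execution trace:
1. val starts at 20.
2. try: `val = val + 4` → val = 24. No exception raised.
3. `except` is skipped.
Result: 24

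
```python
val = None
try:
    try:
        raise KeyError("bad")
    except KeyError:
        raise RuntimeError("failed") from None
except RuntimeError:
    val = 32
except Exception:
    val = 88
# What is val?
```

Step-by-step execution trace:
1. Inner try raises KeyError; inner `except KeyError` catches it.
2. `raise RuntimeError(...) from None` raises RuntimeError (from None suppresses __context__, but the active exception is still RuntimeError).
3. Outer `except RuntimeError` matches → val = 32.
4. `except Exception` is not reached.
Result: 32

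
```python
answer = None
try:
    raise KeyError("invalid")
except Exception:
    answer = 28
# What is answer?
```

Step-by-step execution trace:
1. `raise KeyError(...)` raises KeyError.
2. `except Exception` matches (KeyError is a subclass of Exception) → answer = 28.
Result: 28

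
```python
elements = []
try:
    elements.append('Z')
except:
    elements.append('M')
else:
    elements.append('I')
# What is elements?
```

Step-by-step execution trace:
1. try: `elements.append('Z')` → elements = ['Z']. No exception raised.
2. `except` is skipped.
3. `else` runs (try completed without exception): `elements.append('I')` → elements = ['Z', 'I'].
Result: ['Z', 'I']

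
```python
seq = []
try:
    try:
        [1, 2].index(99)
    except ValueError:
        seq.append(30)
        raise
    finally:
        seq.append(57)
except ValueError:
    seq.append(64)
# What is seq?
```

Step-by-step execution trace:
1. Inner try: `[1, 2].index(99)` raises ValueError.
2. Inner `except ValueError` matches → `seq.append(30)` → seq = [30].
3. bare `raise` re-raises ValueError.
4. Inner `finally` runs during unwinding: `seq.append(57)` → seq = [30, 57].
5. Outer `except ValueError` matches → `seq.append(64)` → seq = [30, 57, 64].
Result: [30, 57, 64]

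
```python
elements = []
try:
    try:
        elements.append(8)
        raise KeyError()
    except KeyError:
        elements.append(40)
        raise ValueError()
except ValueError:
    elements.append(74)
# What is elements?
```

Step-by-step execution trace:
1. Inner try: `elements.append(8)` → elements = [8].
2. `raise KeyError()` raises KeyError.
3. Inner `except KeyError` matches → `elements.append(40)` → elements = [8, 40].
4. `raise ValueError()` raises ValueError; propagates to outer try.
5. Outer `except ValueError` matches → `elements.append(74)` → elements = [8, 40, 74].
Result: [8, 40, 74]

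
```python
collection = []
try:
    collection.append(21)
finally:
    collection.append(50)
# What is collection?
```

Step-by-step execution trace:
1. try: `collection.append(21)` → collection = [21].
2. The try body completes without raising.
3. finally always runs: `collection.append(50)` → collection = [21, 50].
Result: [21, 50]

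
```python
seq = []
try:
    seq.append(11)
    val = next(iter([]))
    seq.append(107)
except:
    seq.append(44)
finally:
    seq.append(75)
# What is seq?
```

Step-by-step execution trace:
1. try: `seq.append(11)` → seq = [11].
2. `val = next(iter([]))` raises StopIteration; `seq.append(107)` is not reached.
3. bare `except` matches → `seq.append(44)` → seq = [11, 44].
4. finally always runs: `seq.append(75)` → seq = [11, 44, 75].
Result: [11, 44, 75]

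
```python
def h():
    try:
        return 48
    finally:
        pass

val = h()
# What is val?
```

Step-by-step execution trace:
1. `h()` enters try: `return 48` sets pending return value 48.
2. Before returning, `finally: pass` runs (no effect).
3. h() returns 48 → val = 48.
Result: 48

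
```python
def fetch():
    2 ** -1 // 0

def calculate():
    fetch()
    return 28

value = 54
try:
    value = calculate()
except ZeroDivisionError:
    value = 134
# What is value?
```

Step-by-step execution trace:
1. value starts at 54.
2. try: `calculate()` calls `fetch()`.
3. `fetch()` evaluates `2 ** -1 // 0`, which raises ZeroDivisionError; it propagates through calculate (uncaught).
4. `return 28` in calculate is not reached; the assignment to value does not complete.
5. `except ZeroDivisionError` matches → value = 134.
Result: 134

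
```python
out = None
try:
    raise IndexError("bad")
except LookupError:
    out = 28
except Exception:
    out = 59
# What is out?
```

Step-by-step execution trace:
1. `raise IndexError(...)` raises IndexError.
2. `except LookupError` matches (IndexError is a subclass of LookupError) → out = 28.
3. `except Exception` is not reached.
Result: 28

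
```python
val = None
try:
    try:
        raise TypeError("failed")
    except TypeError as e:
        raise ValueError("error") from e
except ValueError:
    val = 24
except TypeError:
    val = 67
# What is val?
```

Step-by-step execution trace:
1. Inner try raises TypeError; inner `except TypeError as e` catches it.
2. `raise ValueError(...) from e` raises ValueError (TypeError is attached as __cause__, but only ValueError is active).
3. Outer `except ValueError` matches → val = 24.
4. `except TypeError` is not reached.
Result: 24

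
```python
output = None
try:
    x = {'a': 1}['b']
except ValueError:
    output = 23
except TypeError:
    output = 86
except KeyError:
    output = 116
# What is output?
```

Step-by-step execution trace:
1. `x = {'a': 1}['b']` raises KeyError.
2. `except ValueError` does not match KeyError; skipped.
3. `except TypeError` does not match KeyError; skipped.
4. `except KeyError` matches → output = 116.
Result: 116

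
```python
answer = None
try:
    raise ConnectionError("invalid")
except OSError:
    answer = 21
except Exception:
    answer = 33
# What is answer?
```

Step-by-step execution trace:
1. `raise ConnectionError(...)` raises ConnectionError.
2. `except OSError` matches (ConnectionError is a subclass of OSError) → answer = 21.
3. `except Exception` is not reached.
Result: 21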